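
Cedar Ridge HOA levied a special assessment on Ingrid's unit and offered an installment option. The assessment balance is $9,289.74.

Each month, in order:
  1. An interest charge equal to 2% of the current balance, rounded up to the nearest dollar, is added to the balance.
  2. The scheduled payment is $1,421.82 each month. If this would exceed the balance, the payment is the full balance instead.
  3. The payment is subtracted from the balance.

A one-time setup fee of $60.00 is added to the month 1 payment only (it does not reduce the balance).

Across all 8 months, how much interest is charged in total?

# | Opening | Interest | Payment | Fee | End bal
1 | $9,289.74 | $186.00 | $1,421.82 | $60.00 | $8,053.92
2 | $8,053.92 | $162.00 | $1,421.82 | — | $6,794.10
3 | $6,794.10 | $136.00 | $1,421.82 | — | $5,508.28
4 | $5,508.28 | $111.00 | $1,421.82 | — | $4,197.46
5 | $4,197.46 | $84.00 | $1,421.82 | — | $2,859.64
6 | $2,859.64 | $58.00 | $1,421.82 | — | $1,495.82
7 | $1,495.82 | $30.00 | $1,421.82 | — | $104.00
8 | $104.00 | $3.00 | $107.00 | — | $0.00
Total interest: $186.00 + $162.00 + $136.00 + $111.00 + $84.00 + $58.00 + $30.00 + $3.00 = $770.00

$770.00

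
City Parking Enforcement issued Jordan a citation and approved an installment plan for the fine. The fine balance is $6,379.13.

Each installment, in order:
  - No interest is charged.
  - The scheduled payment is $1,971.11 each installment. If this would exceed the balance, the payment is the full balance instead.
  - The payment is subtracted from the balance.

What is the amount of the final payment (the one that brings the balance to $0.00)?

Installment 1: opening $6,379.13; payment $1,971.11; balance $4,408.02
Installment 2: opening $4,408.02; payment $1,971.11; balance $2,436.91
Installment 3: opening $2,436.91; payment $1,971.11; balance $465.80
Installment 4: opening $465.80; payment $465.80; balance $0.00

$465.80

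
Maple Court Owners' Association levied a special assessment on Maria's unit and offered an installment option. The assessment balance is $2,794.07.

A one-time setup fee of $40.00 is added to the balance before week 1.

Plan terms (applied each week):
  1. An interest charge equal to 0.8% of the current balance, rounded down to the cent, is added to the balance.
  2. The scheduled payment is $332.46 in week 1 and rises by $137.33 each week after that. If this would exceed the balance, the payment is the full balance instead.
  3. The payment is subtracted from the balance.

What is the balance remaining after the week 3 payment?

Week 1: opening $2,834.07; interest $22.67 → $2,856.74; payment $332.46; balance $2,524.28
Week 2: opening $2,524.28; interest $20.19 → $2,544.47; payment $469.79; balance $2,074.68
Week 3: opening $2,074.68; interest $16.59 → $2,091.27; payment $607.12; balance $1,484.15

$1,484.15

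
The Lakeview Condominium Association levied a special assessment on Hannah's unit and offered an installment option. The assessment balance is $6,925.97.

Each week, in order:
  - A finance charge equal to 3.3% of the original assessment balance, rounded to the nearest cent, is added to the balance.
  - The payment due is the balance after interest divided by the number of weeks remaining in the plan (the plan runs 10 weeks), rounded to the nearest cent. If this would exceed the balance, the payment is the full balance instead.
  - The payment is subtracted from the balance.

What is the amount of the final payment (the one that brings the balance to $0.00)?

Week 1: $6,925.97 +$228.56 interest = $7,154.53; pay $715.45 → $6,439.08
Week 2: $6,439.08 +$228.56 interest = $6,667.64; pay $740.85 → $5,926.79
Week 3: $5,926.79 +$228.56 interest = $6,155.35; pay $769.42 → $5,385.93
Week 4: $5,385.93 +$228.56 interest = $5,614.49; pay $802.07 → $4,812.42
Week 5: $4,812.42 +$228.56 interest = $5,040.98; pay $840.16 → $4,200.82
Week 6: $4,200.82 +$228.56 interest = $4,429.38; pay $885.88 → $3,543.50
Week 7: $3,543.50 +$228.56 interest = $3,772.06; pay $943.02 → $2,829.04
Week 8: $2,829.04 +$228.56 interest = $3,057.60; pay $1,019.20 → $2,038.40
Week 9: $2,038.40 +$228.56 interest = $2,266.96; pay $1,133.48 → $1,133.48
Week 10: $1,133.48 +$228.56 interest = $1,362.04; pay $1,362.04 → $0.00

$1,362.04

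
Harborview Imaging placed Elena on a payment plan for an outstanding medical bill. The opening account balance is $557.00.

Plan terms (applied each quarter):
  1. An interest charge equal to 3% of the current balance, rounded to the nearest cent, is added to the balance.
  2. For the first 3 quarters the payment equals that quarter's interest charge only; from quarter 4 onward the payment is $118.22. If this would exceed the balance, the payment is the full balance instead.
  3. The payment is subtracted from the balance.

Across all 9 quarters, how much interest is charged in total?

Quarter 1: $557.00 +$16.71 interest = $573.71; pay $16.71 → $557.00
Quarter 2: $557.00 +$16.71 interest = $573.71; pay $16.71 → $557.00
Quarter 3: $557.00 +$16.71 interest = $573.71; pay $16.71 → $557.00
Quarter 4: $557.00 +$16.71 interest = $573.71; pay $118.22 → $455.49
Quarter 5: $455.49 +$13.66 interest = $469.15; pay $118.22 → $350.93
Quarter 6: $350.93 +$10.53 interest = $361.46; pay $118.22 → $243.24
Quarter 7: $243.24 +$7.30 interest = $250.54; pay $118.22 → $132.32
Quarter 8: $132.32 +$3.97 interest = $136.29; pay $118.22 → $18.07
Quarter 9: $18.07 +$0.54 interest = $18.61; pay $18.61 → $0.00
Total interest: $16.71 + $16.71 + $16.71 + $16.71 + $13.66 + $10.53 + $7.30 + $3.97 + $0.54 = $102.84

$102.84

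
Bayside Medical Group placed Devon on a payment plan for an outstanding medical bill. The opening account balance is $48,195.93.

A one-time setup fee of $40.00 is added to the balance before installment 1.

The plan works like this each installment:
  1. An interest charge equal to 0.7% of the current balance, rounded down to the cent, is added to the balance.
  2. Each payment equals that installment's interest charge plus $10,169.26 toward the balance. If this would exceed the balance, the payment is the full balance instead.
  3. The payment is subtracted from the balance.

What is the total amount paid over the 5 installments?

$49,212.32

Installment 1: opening $48,235.93; interest $337.65 → $48,573.58; payment $10,506.91; balance $38,066.67
Installment 2: opening $38,066.67; interest $266.46 → $38,333.13; payment $10,435.72; balance $27,897.41
Installment 3: opening $27,897.41; interest $195.28 → $28,092.69; payment $10,364.54; balance $17,728.15
Installment 4: opening $17,728.15; interest $124.09 → $17,852.24; payment $10,293.35; balance $7,558.89
Installment 5: opening $7,558.89; interest $52.91 → $7,611.80; payment $7,611.80; balance $0.00
Total paid: $49,212.32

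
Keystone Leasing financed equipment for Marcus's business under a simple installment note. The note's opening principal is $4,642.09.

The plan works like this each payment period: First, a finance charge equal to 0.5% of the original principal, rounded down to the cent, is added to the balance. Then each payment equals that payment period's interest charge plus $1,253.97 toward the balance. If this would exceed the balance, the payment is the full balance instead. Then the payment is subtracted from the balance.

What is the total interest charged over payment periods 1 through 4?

Payment period 1: opening $4,642.09; interest $23.21 → $4,665.30; payment $1,277.18; balance $3,388.12
Payment period 2: opening $3,388.12; interest $23.21 → $3,411.33; payment $1,277.18; balance $2,134.15
Payment period 3: opening $2,134.15; interest $23.21 → $2,157.36; payment $1,277.18; balance $880.18
Payment period 4: opening $880.18; interest $23.21 → $903.39; payment $903.39; balance $0.00
Total interest: $23.21 + $23.21 + $23.21 + $23.21 = $92.84

$92.84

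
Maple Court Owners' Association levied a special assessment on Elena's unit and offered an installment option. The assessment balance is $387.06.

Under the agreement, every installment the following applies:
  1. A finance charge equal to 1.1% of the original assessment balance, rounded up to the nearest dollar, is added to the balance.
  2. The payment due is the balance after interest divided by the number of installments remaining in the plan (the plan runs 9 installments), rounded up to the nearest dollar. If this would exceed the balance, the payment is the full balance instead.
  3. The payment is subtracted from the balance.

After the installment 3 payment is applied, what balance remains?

$268.06

Installment 1: opening $387.06; interest $5.00 → $392.06; payment $44.00; balance $348.06
Installment 2: opening $348.06; interest $5.00 → $353.06; payment $45.00; balance $308.06
Installment 3: opening $308.06; interest $5.00 → $313.06; payment $45.00; balance $268.06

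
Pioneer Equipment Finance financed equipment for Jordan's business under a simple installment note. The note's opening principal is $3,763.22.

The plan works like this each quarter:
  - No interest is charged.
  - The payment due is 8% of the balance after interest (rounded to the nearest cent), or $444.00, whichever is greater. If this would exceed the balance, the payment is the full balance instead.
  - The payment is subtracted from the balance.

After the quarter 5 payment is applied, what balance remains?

Quarter 1: opening $3,763.22; payment $444.00; balance $3,319.22
Quarter 2: opening $3,319.22; payment $444.00; balance $2,875.22
Quarter 3: opening $2,875.22; payment $444.00; balance $2,431.22
Quarter 4: opening $2,431.22; payment $444.00; balance $1,987.22
Quarter 5: opening $1,987.22; payment $444.00; balance $1,543.22

$1,543.22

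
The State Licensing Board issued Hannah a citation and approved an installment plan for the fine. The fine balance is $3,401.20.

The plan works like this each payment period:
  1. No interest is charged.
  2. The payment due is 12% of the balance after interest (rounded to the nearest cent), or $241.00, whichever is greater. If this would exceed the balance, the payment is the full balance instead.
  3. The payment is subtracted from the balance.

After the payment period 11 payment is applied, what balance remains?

Payment period 1: opening $3,401.20; payment $408.14; balance $2,993.06
Payment period 2: opening $2,993.06; payment $359.17; balance $2,633.89
Payment period 3: opening $2,633.89; payment $316.07; balance $2,317.82
Payment period 4: opening $2,317.82; payment $278.14; balance $2,039.68
Payment period 5: opening $2,039.68; payment $244.76; balance $1,794.92
Payment period 6: opening $1,794.92; payment $241.00; balance $1,553.92
Payment period 7: opening $1,553.92; payment $241.00; balance $1,312.92
Payment period 8: opening $1,312.92; payment $241.00; balance $1,071.92
Payment period 9: opening $1,071.92; payment $241.00; balance $830.92
Payment period 10: opening $830.92; payment $241.00; balance $589.92
Payment period 11: opening $589.92; payment $241.00; balance $348.92

$348.92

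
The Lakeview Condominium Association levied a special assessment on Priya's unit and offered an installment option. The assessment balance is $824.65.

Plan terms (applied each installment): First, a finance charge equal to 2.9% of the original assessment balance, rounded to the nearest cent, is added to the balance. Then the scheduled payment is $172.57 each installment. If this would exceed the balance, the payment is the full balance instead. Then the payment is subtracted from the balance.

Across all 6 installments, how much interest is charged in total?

# | Opening | Interest | Payment | End bal
1 | $824.65 | $23.91 | $172.57 | $675.99
2 | $675.99 | $23.91 | $172.57 | $527.33
3 | $527.33 | $23.91 | $172.57 | $378.67
4 | $378.67 | $23.91 | $172.57 | $230.01
5 | $230.01 | $23.91 | $172.57 | $81.35
6 | $81.35 | $23.91 | $105.26 | $0.00
Total interest: $23.91 + $23.91 + $23.91 + $23.91 + $23.91 + $23.91 = $143.46

$143.46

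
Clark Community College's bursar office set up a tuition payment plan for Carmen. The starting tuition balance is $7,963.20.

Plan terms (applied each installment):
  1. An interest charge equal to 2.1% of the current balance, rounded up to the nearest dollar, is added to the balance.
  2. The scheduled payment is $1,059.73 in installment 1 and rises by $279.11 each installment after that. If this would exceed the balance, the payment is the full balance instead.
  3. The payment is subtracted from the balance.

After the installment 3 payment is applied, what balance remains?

$4,387.68

Installment 1: opening $7,963.20; interest $168.00 → $8,131.20; payment $1,059.73; balance $7,071.47
Installment 2: opening $7,071.47; interest $149.00 → $7,220.47; payment $1,338.84; balance $5,881.63
Installment 3: opening $5,881.63; interest $124.00 → $6,005.63; payment $1,617.95; balance $4,387.68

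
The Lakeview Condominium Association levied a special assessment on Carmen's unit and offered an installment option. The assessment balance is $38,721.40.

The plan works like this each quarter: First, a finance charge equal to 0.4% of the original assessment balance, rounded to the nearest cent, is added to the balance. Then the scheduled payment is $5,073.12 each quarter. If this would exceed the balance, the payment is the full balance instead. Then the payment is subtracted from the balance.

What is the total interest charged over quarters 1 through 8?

Quarter 1: opening $38,721.40; interest $154.89 → $38,876.29; payment $5,073.12; balance $33,803.17
Quarter 2: opening $33,803.17; interest $154.89 → $33,958.06; payment $5,073.12; balance $28,884.94
Quarter 3: opening $28,884.94; interest $154.89 → $29,039.83; payment $5,073.12; balance $23,966.71
Quarter 4: opening $23,966.71; interest $154.89 → $24,121.60; payment $5,073.12; balance $19,048.48
Quarter 5: opening $19,048.48; interest $154.89 → $19,203.37; payment $5,073.12; balance $14,130.25
Quarter 6: opening $14,130.25; interest $154.89 → $14,285.14; payment $5,073.12; balance $9,212.02
Quarter 7: opening $9,212.02; interest $154.89 → $9,366.91; payment $5,073.12; balance $4,293.79
Quarter 8: opening $4,293.79; interest $154.89 → $4,448.68; payment $4,448.68; balance $0.00
Total interest: $154.89 + $154.89 + $154.89 + $154.89 + $154.89 + $154.89 + $154.89 + $154.89 = $1,239.12

$1,239.12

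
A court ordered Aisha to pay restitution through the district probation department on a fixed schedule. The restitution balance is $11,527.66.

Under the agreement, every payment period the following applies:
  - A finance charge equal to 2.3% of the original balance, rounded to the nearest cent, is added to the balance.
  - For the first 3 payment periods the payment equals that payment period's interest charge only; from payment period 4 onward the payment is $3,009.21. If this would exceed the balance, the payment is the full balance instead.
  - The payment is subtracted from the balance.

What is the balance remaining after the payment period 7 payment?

# | Opening | Interest | Payment | End bal
1 | $11,527.66 | $265.14 | $265.14 | $11,527.66
2 | $11,527.66 | $265.14 | $265.14 | $11,527.66
3 | $11,527.66 | $265.14 | $265.14 | $11,527.66
4 | $11,527.66 | $265.14 | $3,009.21 | $8,783.59
5 | $8,783.59 | $265.14 | $3,009.21 | $6,039.52
6 | $6,039.52 | $265.14 | $3,009.21 | $3,295.45
7 | $3,295.45 | $265.14 | $3,009.21 | $551.38

$551.38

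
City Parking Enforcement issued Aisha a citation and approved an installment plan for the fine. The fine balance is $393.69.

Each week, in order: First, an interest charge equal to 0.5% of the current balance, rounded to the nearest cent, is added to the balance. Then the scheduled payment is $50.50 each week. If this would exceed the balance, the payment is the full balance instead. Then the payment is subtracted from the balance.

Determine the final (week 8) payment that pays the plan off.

Week 1: $393.69 +$1.97 interest = $395.66; pay $50.50 → $345.16
Week 2: $345.16 +$1.73 interest = $346.89; pay $50.50 → $296.39
Week 3: $296.39 +$1.48 interest = $297.87; pay $50.50 → $247.37
Week 4: $247.37 +$1.24 interest = $248.61; pay $50.50 → $198.11
Week 5: $198.11 +$0.99 interest = $199.10; pay $50.50 → $148.60
Week 6: $148.60 +$0.74 interest = $149.34; pay $50.50 → $98.84
Week 7: $98.84 +$0.49 interest = $99.33; pay $50.50 → $48.83
Week 8: $48.83 +$0.24 interest = $49.07; pay $49.07 → $0.00

$49.07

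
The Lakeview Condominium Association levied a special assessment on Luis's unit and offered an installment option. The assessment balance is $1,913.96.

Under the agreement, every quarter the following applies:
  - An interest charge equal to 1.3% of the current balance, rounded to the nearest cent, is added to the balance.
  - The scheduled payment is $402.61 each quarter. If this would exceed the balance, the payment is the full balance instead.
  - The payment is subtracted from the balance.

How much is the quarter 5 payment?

$378.18

Quarter 1: $1,913.96 +$24.88 interest = $1,938.84; pay $402.61 → $1,536.23
Quarter 2: $1,536.23 +$19.97 interest = $1,556.20; pay $402.61 → $1,153.59
Quarter 3: $1,153.59 +$15.00 interest = $1,168.59; pay $402.61 → $765.98
Quarter 4: $765.98 +$9.96 interest = $775.94; pay $402.61 → $373.33
Quarter 5: $373.33 +$4.85 interest = $378.18; pay $378.18 → $0.00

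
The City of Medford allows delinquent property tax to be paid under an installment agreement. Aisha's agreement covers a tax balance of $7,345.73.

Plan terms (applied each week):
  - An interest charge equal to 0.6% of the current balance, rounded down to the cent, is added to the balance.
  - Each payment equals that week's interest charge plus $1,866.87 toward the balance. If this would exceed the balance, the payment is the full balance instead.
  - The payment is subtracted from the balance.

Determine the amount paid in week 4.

$1,755.59

Week 1: $7,345.73 +$44.07 interest = $7,389.80; pay $1,910.94 → $5,478.86
Week 2: $5,478.86 +$32.87 interest = $5,511.73; pay $1,899.74 → $3,611.99
Week 3: $3,611.99 +$21.67 interest = $3,633.66; pay $1,888.54 → $1,745.12
Week 4: $1,745.12 +$10.47 interest = $1,755.59; pay $1,755.59 → $0.00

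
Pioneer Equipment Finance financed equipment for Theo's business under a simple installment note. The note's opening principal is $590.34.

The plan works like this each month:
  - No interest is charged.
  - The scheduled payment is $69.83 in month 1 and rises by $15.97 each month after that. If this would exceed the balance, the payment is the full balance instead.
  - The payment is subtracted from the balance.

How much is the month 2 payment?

Month 1: $590.34 − $69.83 → $520.51
Month 2: $520.51 − $85.80 → $434.71

$85.80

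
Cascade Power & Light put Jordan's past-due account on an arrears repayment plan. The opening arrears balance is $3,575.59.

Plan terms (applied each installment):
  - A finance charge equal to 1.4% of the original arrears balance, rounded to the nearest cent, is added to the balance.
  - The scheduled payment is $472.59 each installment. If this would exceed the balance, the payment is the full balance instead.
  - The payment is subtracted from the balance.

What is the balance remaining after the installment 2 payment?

$2,730.53

# | Opening | Interest | Payment | End bal
1 | $3,575.59 | $50.06 | $472.59 | $3,153.06
2 | $3,153.06 | $50.06 | $472.59 | $2,730.53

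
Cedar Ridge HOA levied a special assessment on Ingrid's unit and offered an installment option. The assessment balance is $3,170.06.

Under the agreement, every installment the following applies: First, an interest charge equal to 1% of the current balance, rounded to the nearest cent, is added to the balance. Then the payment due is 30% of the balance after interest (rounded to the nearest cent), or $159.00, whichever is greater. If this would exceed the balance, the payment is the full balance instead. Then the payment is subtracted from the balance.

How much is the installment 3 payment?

# | Opening | Interest | Payment | End bal
1 | $3,170.06 | $31.70 | $960.53 | $2,241.23
2 | $2,241.23 | $22.41 | $679.09 | $1,584.55
3 | $1,584.55 | $15.85 | $480.12 | $1,120.28

$480.12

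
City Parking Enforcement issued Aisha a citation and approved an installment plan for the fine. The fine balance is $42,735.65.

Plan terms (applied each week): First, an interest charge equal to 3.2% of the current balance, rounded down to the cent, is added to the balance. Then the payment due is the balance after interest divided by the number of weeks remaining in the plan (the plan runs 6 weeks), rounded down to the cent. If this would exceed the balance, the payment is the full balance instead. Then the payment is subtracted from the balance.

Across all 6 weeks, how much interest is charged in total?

$5,049.97

Week 1: $42,735.65 +$1,367.54 interest = $44,103.19; pay $7,350.53 → $36,752.66
Week 2: $36,752.66 +$1,176.08 interest = $37,928.74; pay $7,585.74 → $30,343.00
Week 3: $30,343.00 +$970.97 interest = $31,313.97; pay $7,828.49 → $23,485.48
Week 4: $23,485.48 +$751.53 interest = $24,237.01; pay $8,079.00 → $16,158.01
Week 5: $16,158.01 +$517.05 interest = $16,675.06; pay $8,337.53 → $8,337.53
Week 6: $8,337.53 +$266.80 interest = $8,604.33; pay $8,604.33 → $0.00
Total interest: $1,367.54 + $1,176.08 + $970.97 + $751.53 + $517.05 + $266.80 = $5,049.97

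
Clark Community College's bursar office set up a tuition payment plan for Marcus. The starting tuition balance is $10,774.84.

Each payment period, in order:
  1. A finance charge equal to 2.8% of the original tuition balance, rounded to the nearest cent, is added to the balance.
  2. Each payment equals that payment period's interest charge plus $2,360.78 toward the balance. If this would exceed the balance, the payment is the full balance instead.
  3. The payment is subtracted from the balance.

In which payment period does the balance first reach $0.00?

5

Payment period 1: $10,774.84 +$301.70 interest = $11,076.54; pay $2,662.48 → $8,414.06
Payment period 2: $8,414.06 +$301.70 interest = $8,715.76; pay $2,662.48 → $6,053.28
Payment period 3: $6,053.28 +$301.70 interest = $6,354.98; pay $2,662.48 → $3,692.50
Payment period 4: $3,692.50 +$301.70 interest = $3,994.20; pay $2,662.48 → $1,331.72
Payment period 5: $1,331.72 +$301.70 interest = $1,633.42; pay $1,633.42 → $0.00
Balance reaches $0.00 in payment period 5.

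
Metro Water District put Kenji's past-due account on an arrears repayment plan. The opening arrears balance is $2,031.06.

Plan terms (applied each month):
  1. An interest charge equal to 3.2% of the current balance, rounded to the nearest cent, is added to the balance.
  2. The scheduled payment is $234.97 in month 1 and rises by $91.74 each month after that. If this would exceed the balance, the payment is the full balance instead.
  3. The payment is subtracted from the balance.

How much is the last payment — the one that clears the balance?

# | Opening | Interest | Payment | End bal
1 | $2,031.06 | $64.99 | $234.97 | $1,861.08
2 | $1,861.08 | $59.55 | $326.71 | $1,593.92
3 | $1,593.92 | $51.01 | $418.45 | $1,226.48
4 | $1,226.48 | $39.25 | $510.19 | $755.54
5 | $755.54 | $24.18 | $601.93 | $177.79
6 | $177.79 | $5.69 | $183.48 | $0.00

$183.48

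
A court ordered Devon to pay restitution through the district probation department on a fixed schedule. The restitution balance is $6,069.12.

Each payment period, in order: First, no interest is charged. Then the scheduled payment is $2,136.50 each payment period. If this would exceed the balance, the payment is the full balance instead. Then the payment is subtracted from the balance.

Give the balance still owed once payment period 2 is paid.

$1,796.12

Payment period 1: opening $6,069.12; payment $2,136.50; balance $3,932.62
Payment period 2: opening $3,932.62; payment $2,136.50; balance $1,796.12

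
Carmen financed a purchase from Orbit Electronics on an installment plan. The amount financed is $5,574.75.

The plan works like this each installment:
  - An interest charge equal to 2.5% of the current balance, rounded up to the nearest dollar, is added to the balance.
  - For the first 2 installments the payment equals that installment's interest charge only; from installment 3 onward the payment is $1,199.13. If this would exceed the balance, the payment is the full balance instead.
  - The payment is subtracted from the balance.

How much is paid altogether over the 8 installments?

Installment 1: $5,574.75 +$140.00 interest = $5,714.75; pay $140.00 → $5,574.75
Installment 2: $5,574.75 +$140.00 interest = $5,714.75; pay $140.00 → $5,574.75
Installment 3: $5,574.75 +$140.00 interest = $5,714.75; pay $1,199.13 → $4,515.62
Installment 4: $4,515.62 +$113.00 interest = $4,628.62; pay $1,199.13 → $3,429.49
Installment 5: $3,429.49 +$86.00 interest = $3,515.49; pay $1,199.13 → $2,316.36
Installment 6: $2,316.36 +$58.00 interest = $2,374.36; pay $1,199.13 → $1,175.23
Installment 7: $1,175.23 +$30.00 interest = $1,205.23; pay $1,199.13 → $6.10
Installment 8: $6.10 +$1.00 interest = $7.10; pay $7.10 → $0.00
Total paid: $6,282.75

$6,282.75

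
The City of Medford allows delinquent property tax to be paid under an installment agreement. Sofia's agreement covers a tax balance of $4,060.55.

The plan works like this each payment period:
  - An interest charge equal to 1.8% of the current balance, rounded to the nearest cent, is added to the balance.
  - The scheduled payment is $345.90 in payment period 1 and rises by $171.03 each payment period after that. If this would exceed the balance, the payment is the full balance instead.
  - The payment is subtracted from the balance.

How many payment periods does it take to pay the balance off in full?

Payment period 1: opening $4,060.55; interest $73.09 → $4,133.64; payment $345.90; balance $3,787.74
Payment period 2: opening $3,787.74; interest $68.18 → $3,855.92; payment $516.93; balance $3,338.99
Payment period 3: opening $3,338.99; interest $60.10 → $3,399.09; payment $687.96; balance $2,711.13
Payment period 4: opening $2,711.13; interest $48.80 → $2,759.93; payment $858.99; balance $1,900.94
Payment period 5: opening $1,900.94; interest $34.22 → $1,935.16; payment $1,030.02; balance $905.14
Payment period 6: opening $905.14; interest $16.29 → $921.43; payment $921.43; balance $0.00
Balance reaches $0.00 in payment period 6.

6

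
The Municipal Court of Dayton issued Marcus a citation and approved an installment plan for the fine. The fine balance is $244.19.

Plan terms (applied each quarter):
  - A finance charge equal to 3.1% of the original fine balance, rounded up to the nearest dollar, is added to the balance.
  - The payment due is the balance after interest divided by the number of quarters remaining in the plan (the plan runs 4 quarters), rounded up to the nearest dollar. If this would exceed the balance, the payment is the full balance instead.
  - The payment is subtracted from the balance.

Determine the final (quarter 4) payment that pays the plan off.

Quarter 1: $244.19 +$8.00 interest = $252.19; pay $64.00 → $188.19
Quarter 2: $188.19 +$8.00 interest = $196.19; pay $66.00 → $130.19
Quarter 3: $130.19 +$8.00 interest = $138.19; pay $70.00 → $68.19
Quarter 4: $68.19 +$8.00 interest = $76.19; pay $76.19 → $0.00

$76.19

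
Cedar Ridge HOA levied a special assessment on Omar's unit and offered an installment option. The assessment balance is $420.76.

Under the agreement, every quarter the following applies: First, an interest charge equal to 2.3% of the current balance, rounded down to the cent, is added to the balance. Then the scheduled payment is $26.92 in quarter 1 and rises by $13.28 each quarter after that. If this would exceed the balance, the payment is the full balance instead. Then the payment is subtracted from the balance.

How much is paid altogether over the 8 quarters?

$468.90

Quarter 1: $420.76 +$9.67 interest = $430.43; pay $26.92 → $403.51
Quarter 2: $403.51 +$9.28 interest = $412.79; pay $40.20 → $372.59
Quarter 3: $372.59 +$8.56 interest = $381.15; pay $53.48 → $327.67
Quarter 4: $327.67 +$7.53 interest = $335.20; pay $66.76 → $268.44
Quarter 5: $268.44 +$6.17 interest = $274.61; pay $80.04 → $194.57
Quarter 6: $194.57 +$4.47 interest = $199.04; pay $93.32 → $105.72
Quarter 7: $105.72 +$2.43 interest = $108.15; pay $106.60 → $1.55
Quarter 8: $1.55 +$0.03 interest = $1.58; pay $1.58 → $0.00
Total paid: $468.90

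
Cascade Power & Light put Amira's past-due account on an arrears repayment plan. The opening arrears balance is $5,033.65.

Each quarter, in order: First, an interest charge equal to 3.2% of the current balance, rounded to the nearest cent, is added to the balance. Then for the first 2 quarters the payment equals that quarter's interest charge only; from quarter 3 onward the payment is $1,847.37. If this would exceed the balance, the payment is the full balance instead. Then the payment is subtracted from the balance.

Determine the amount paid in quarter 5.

$1,658.54

Quarter 1: opening $5,033.65; interest $161.08 → $5,194.73; payment $161.08; balance $5,033.65
Quarter 2: opening $5,033.65; interest $161.08 → $5,194.73; payment $161.08; balance $5,033.65
Quarter 3: opening $5,033.65; interest $161.08 → $5,194.73; payment $1,847.37; balance $3,347.36
Quarter 4: opening $3,347.36; interest $107.12 → $3,454.48; payment $1,847.37; balance $1,607.11
Quarter 5: opening $1,607.11; interest $51.43 → $1,658.54; payment $1,658.54; balance $0.00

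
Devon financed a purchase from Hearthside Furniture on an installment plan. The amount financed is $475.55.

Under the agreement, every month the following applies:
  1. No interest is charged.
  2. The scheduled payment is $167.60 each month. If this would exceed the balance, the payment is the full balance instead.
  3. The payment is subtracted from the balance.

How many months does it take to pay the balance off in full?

3

Month 1: opening $475.55; payment $167.60; balance $307.95
Month 2: opening $307.95; payment $167.60; balance $140.35
Month 3: opening $140.35; payment $140.35; balance $0.00
Balance reaches $0.00 in month 3.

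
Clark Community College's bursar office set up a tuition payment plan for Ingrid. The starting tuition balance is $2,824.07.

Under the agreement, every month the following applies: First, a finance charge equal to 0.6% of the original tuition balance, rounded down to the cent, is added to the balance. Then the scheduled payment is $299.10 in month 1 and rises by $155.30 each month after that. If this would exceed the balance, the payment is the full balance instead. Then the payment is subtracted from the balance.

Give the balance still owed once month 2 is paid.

# | Opening | Interest | Payment | End bal
1 | $2,824.07 | $16.94 | $299.10 | $2,541.91
2 | $2,541.91 | $16.94 | $454.40 | $2,104.45

$2,104.45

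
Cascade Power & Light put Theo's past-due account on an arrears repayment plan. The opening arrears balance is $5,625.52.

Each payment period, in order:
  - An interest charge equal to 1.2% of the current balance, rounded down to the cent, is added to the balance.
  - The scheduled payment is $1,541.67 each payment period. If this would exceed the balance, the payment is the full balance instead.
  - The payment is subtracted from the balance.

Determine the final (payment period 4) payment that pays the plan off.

Payment period 1: opening $5,625.52; interest $67.50 → $5,693.02; payment $1,541.67; balance $4,151.35
Payment period 2: opening $4,151.35; interest $49.81 → $4,201.16; payment $1,541.67; balance $2,659.49
Payment period 3: opening $2,659.49; interest $31.91 → $2,691.40; payment $1,541.67; balance $1,149.73
Payment period 4: opening $1,149.73; interest $13.79 → $1,163.52; payment $1,163.52; balance $0.00

$1,163.52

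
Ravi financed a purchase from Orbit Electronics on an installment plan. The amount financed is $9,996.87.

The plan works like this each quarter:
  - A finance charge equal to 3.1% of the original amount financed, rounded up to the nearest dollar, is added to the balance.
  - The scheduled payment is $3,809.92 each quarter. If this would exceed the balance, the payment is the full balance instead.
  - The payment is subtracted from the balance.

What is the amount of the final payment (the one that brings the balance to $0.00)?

# | Opening | Interest | Payment | End bal
1 | $9,996.87 | $310.00 | $3,809.92 | $6,496.95
2 | $6,496.95 | $310.00 | $3,809.92 | $2,997.03
3 | $2,997.03 | $310.00 | $3,307.03 | $0.00

$3,307.03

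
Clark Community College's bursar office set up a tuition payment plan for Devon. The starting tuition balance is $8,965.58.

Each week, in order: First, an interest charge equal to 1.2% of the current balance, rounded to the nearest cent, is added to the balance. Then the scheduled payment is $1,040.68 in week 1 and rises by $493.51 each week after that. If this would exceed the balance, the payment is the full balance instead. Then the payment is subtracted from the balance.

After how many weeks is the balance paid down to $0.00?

5

# | Opening | Interest | Payment | End bal
1 | $8,965.58 | $107.59 | $1,040.68 | $8,032.49
2 | $8,032.49 | $96.39 | $1,534.19 | $6,594.69
3 | $6,594.69 | $79.14 | $2,027.70 | $4,646.13
4 | $4,646.13 | $55.75 | $2,521.21 | $2,180.67
5 | $2,180.67 | $26.17 | $2,206.84 | $0.00
Balance reaches $0.00 in week 5.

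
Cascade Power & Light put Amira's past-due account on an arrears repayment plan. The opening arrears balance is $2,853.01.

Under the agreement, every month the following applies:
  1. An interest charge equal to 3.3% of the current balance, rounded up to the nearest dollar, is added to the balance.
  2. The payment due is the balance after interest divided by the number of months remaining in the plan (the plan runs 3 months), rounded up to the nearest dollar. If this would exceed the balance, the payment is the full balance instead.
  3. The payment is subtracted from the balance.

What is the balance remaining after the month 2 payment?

$1,014.01

# | Opening | Interest | Payment | End bal
1 | $2,853.01 | $95.00 | $983.00 | $1,965.01
2 | $1,965.01 | $65.00 | $1,016.00 | $1,014.01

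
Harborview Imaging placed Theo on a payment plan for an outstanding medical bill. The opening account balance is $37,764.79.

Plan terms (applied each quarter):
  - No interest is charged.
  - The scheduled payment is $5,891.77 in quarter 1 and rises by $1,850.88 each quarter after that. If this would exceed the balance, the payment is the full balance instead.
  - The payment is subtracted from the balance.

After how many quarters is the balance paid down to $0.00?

Quarter 1: opening $37,764.79; payment $5,891.77; balance $31,873.02
Quarter 2: opening $31,873.02; payment $7,742.65; balance $24,130.37
Quarter 3: opening $24,130.37; payment $9,593.53; balance $14,536.84
Quarter 4: opening $14,536.84; payment $11,444.41; balance $3,092.43
Quarter 5: opening $3,092.43; payment $3,092.43; balance $0.00
Balance reaches $0.00 in quarter 5.

5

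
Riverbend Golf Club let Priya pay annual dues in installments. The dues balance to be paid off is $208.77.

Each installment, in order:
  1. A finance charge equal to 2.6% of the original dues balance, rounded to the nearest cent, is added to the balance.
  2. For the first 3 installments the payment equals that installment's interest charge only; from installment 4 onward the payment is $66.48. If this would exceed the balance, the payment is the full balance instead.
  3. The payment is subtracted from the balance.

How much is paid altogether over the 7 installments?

Installment 1: $208.77 +$5.43 interest = $214.20; pay $5.43 → $208.77
Installment 2: $208.77 +$5.43 interest = $214.20; pay $5.43 → $208.77
Installment 3: $208.77 +$5.43 interest = $214.20; pay $5.43 → $208.77
Installment 4: $208.77 +$5.43 interest = $214.20; pay $66.48 → $147.72
Installment 5: $147.72 +$5.43 interest = $153.15; pay $66.48 → $86.67
Installment 6: $86.67 +$5.43 interest = $92.10; pay $66.48 → $25.62
Installment 7: $25.62 +$5.43 interest = $31.05; pay $31.05 → $0.00
Total paid: $246.78

$246.78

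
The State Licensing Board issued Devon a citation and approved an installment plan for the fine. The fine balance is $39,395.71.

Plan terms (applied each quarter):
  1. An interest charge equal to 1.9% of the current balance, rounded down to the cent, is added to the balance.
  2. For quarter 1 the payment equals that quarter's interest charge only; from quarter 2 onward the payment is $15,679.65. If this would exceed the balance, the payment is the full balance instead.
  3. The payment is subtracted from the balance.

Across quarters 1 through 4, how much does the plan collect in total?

$41,533.29

Quarter 1: $39,395.71 +$748.51 interest = $40,144.22; pay $748.51 → $39,395.71
Quarter 2: $39,395.71 +$748.51 interest = $40,144.22; pay $15,679.65 → $24,464.57
Quarter 3: $24,464.57 +$464.82 interest = $24,929.39; pay $15,679.65 → $9,249.74
Quarter 4: $9,249.74 +$175.74 interest = $9,425.48; pay $9,425.48 → $0.00
Total paid: $41,533.29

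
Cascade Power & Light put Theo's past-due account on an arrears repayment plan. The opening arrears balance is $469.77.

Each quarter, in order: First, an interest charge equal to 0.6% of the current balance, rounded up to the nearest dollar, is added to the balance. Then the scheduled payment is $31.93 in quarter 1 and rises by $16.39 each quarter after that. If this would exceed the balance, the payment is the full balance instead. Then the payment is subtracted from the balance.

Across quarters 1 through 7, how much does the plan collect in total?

# | Opening | Interest | Payment | End bal
1 | $469.77 | $3.00 | $31.93 | $440.84
2 | $440.84 | $3.00 | $48.32 | $395.52
3 | $395.52 | $3.00 | $64.71 | $333.81
4 | $333.81 | $3.00 | $81.10 | $255.71
5 | $255.71 | $2.00 | $97.49 | $160.22
6 | $160.22 | $1.00 | $113.88 | $47.34
7 | $47.34 | $1.00 | $48.34 | $0.00
Total paid: $485.77

$485.77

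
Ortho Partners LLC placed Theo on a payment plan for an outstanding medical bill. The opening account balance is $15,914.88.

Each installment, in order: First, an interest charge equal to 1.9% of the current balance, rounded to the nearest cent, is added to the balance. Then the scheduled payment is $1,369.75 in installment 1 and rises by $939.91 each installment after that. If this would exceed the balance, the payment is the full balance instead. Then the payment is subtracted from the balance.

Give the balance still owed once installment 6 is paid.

$0.00

Installment 1: $15,914.88 +$302.38 interest = $16,217.26; pay $1,369.75 → $14,847.51
Installment 2: $14,847.51 +$282.10 interest = $15,129.61; pay $2,309.66 → $12,819.95
Installment 3: $12,819.95 +$243.58 interest = $13,063.53; pay $3,249.57 → $9,813.96
Installment 4: $9,813.96 +$186.47 interest = $10,000.43; pay $4,189.48 → $5,810.95
Installment 5: $5,810.95 +$110.41 interest = $5,921.36; pay $5,129.39 → $791.97
Installment 6: $791.97 +$15.05 interest = $807.02; pay $807.02 → $0.00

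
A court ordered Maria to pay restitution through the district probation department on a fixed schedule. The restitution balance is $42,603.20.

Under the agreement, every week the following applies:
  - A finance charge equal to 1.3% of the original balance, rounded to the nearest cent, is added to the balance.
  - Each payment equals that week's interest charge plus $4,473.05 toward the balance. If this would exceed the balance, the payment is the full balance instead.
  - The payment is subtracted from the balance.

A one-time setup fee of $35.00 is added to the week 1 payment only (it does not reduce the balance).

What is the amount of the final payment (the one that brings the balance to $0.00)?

Week 1: opening $42,603.20; interest $553.84 → $43,157.04; payment $5,026.89 (+ $35.00 fee); balance $38,130.15
Week 2: opening $38,130.15; interest $553.84 → $38,683.99; payment $5,026.89; balance $33,657.10
Week 3: opening $33,657.10; interest $553.84 → $34,210.94; payment $5,026.89; balance $29,184.05
Week 4: opening $29,184.05; interest $553.84 → $29,737.89; payment $5,026.89; balance $24,711.00
Week 5: opening $24,711.00; interest $553.84 → $25,264.84; payment $5,026.89; balance $20,237.95
Week 6: opening $20,237.95; interest $553.84 → $20,791.79; payment $5,026.89; balance $15,764.90
Week 7: opening $15,764.90; interest $553.84 → $16,318.74; payment $5,026.89; balance $11,291.85
Week 8: opening $11,291.85; interest $553.84 → $11,845.69; payment $5,026.89; balance $6,818.80
Week 9: opening $6,818.80; interest $553.84 → $7,372.64; payment $5,026.89; balance $2,345.75
Week 10: opening $2,345.75; interest $553.84 → $2,899.59; payment $2,899.59; balance $0.00

$2,899.59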